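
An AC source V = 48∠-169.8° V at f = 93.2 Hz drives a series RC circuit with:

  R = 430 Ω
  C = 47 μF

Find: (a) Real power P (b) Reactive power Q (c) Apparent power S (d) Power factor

Step 1 — Angular frequency: ω = 2π·f = 2π·93.2 = 585.6 rad/s.
Step 2 — Component impedances:
  R: Z = R = 430 Ω
  C: Z = 1/(jωC) = -j/(ω·C) = 0 - j36.33 Ω
Step 3 — Series combination: Z_total = R + C = 430 - j36.33 Ω = 431.5∠-4.8° Ω.
Step 4 — Source phasor: V = 48∠-169.8° V = -47.24 - j8.5 V.
Step 5 — Current: I = V / Z = -0.1074 - j0.02884 A = 0.1112∠-165.0° A.
Step 6 — Complex power: S = V·I* = 5.32 - j0.4495 VA.
Step 7 — Real power: P = Re(S) = 5.32 W.
Step 8 — Reactive power: Q = Im(S) = -0.4495 VAR.
Step 9 — Apparent power: |S| = 5.339 VA.
Step 10 — Power factor: PF = P/|S| = 0.9964 (leading).

(a) P = 5.32 W  (b) Q = -0.4495 VAR  (c) S = 5.339 VA  (d) PF = 0.9964 (leading)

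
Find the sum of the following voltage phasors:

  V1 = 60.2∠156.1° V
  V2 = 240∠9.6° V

Step 1 — Convert each phasor to rectangular form:
  V1 = 60.2·(cos(156.1°) + j·sin(156.1°)) = -55.04 + j24.39 V
  V2 = 240·(cos(9.6°) + j·sin(9.6°)) = 236.6 + j40.02 V
Step 2 — Sum components: V_total = 181.6 + j64.41 V.
Step 3 — Convert to polar: |V_total| = 192.7 V, ∠V_total = 19.5°.

V_total = 192.7∠19.5° V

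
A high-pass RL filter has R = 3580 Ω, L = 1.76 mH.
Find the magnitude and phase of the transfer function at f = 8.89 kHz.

Step 1 — Angular frequency: ω = 2π·8890 = 5.586e+04 rad/s.
Step 2 — Transfer function: H(jω) = jωL/(R + jωL).
Step 3 — Numerator jωL = j·98.31; denominator R + jωL = 3580 + j98.31.
Step 4 — H = 0.0007535 + j0.02744.
Step 5 — Magnitude: |H| = 0.02745 (-31.2 dB); phase: φ = 88.4°.

|H| = 0.02745 (-31.2 dB), φ = 88.4°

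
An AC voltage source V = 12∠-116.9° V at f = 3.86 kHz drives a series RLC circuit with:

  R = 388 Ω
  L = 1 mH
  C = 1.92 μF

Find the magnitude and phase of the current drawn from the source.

Step 1 — Angular frequency: ω = 2π·f = 2π·3860 = 2.425e+04 rad/s.
Step 2 — Component impedances:
  R: Z = R = 388 Ω
  L: Z = jωL = j·2.425e+04·0.001 = 0 + j24.25 Ω
  C: Z = 1/(jωC) = -j/(ω·C) = 0 - j21.47 Ω
Step 3 — Series combination: Z_total = R + L + C = 388 + j2.778 Ω = 388∠0.4° Ω.
Step 4 — Source phasor: V = 12∠-116.9° V = -5.429 - j10.7 V.
Step 5 — Ohm's law: I = V / Z_total = (-5.429 - j10.7) / (388 + j2.778) = -0.01419 - j0.02748 A.
Step 6 — Convert to polar: |I| = 0.03093 A, ∠I = -117.3°.

I = 0.03093∠-117.3° A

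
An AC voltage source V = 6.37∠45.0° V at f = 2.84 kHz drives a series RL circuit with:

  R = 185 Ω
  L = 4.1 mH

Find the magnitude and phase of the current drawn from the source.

Step 1 — Angular frequency: ω = 2π·f = 2π·2840 = 1.784e+04 rad/s.
Step 2 — Component impedances:
  R: Z = R = 185 Ω
  L: Z = jωL = j·1.784e+04·0.0041 = 0 + j73.16 Ω
Step 3 — Series combination: Z_total = R + L = 185 + j73.16 Ω = 198.9∠21.6° Ω.
Step 4 — Source phasor: V = 6.37∠45.0° V = 4.504 + j4.504 V.
Step 5 — Ohm's law: I = V / Z_total = (4.504 + j4.504) / (185 + j73.16) = 0.02938 + j0.01273 A.
Step 6 — Convert to polar: |I| = 0.03202 A, ∠I = 23.4°.

I = 0.03202∠23.4° A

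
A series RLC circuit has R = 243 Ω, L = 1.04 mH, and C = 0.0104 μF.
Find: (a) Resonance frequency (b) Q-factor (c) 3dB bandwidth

Step 1 — Resonance condition Im(Z)=0 gives ω₀ = 1/√(LC).
Step 2 — ω₀ = 1/√(0.00104·1.04e-08) = 3.041e+05 rad/s.
Step 3 — f₀ = ω₀/(2π) = 4.839e+04 Hz.
Step 4 — Series Q: Q = ω₀L/R = 3.041e+05·0.00104/243 = 1.301.
Step 5 — 3dB bandwidth: Δω = ω₀/Q = 2.337e+05 rad/s; BW = Δω/(2π) = 3.719e+04 Hz.

(a) f₀ = 4.839e+04 Hz  (b) Q = 1.301  (c) BW = 3.719e+04 Hz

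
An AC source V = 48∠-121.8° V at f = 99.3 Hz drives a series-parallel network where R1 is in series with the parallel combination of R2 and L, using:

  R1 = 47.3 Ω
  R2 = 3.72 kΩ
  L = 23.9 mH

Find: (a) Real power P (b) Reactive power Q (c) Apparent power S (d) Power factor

Step 1 — Angular frequency: ω = 2π·f = 2π·99.3 = 623.9 rad/s.
Step 2 — Component impedances:
  R1: Z = R = 47.3 Ω
  R2: Z = R = 3720 Ω
  L: Z = jωL = j·623.9·0.0239 = 0 + j14.91 Ω
Step 3 — Parallel branch: R2 || L = 1/(1/R2 + 1/L) = 0.05977 + j14.91 Ω.
Step 4 — Series with R1: Z_total = R1 + (R2 || L) = 47.36 + j14.91 Ω = 49.65∠17.5° Ω.
Step 5 — Source phasor: V = 48∠-121.8° V = -25.29 - j40.79 V.
Step 6 — Current: I = V / Z = -0.7327 - j0.6307 A = 0.9667∠-139.3° A.
Step 7 — Complex power: S = V·I* = 44.26 + j13.94 VA.
Step 8 — Real power: P = Re(S) = 44.26 W.
Step 9 — Reactive power: Q = Im(S) = 13.94 VAR.
Step 10 — Apparent power: |S| = 46.4 VA.
Step 11 — Power factor: PF = P/|S| = 0.9538 (lagging).

(a) P = 44.26 W  (b) Q = 13.94 VAR  (c) S = 46.4 VA  (d) PF = 0.9538 (lagging)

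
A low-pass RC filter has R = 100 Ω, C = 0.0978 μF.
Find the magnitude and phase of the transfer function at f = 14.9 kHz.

Step 1 — Angular frequency: ω = 2π·1.49e+04 = 9.362e+04 rad/s.
Step 2 — Transfer function: H(jω) = 1/(1 + jωRC).
Step 3 — Denominator: 1 + jωRC = 1 + j·9.362e+04·100·9.78e-08 = 1 + j0.9156.
Step 4 — H = 0.544 - j0.4981.
Step 5 — Magnitude: |H| = 0.7375 (-2.6 dB); phase: φ = -42.5°.

|H| = 0.7375 (-2.6 dB), φ = -42.5°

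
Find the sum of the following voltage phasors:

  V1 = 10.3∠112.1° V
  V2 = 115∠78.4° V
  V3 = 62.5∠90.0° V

Step 1 — Convert each phasor to rectangular form:
  V1 = 10.3·(cos(112.1°) + j·sin(112.1°)) = -3.875 + j9.543 V
  V2 = 115·(cos(78.4°) + j·sin(78.4°)) = 23.12 + j112.7 V
  V3 = 62.5·(cos(90.0°) + j·sin(90.0°)) = 0 + j62.5 V
Step 2 — Sum components: V_total = 19.25 + j184.7 V.
Step 3 — Convert to polar: |V_total| = 185.7 V, ∠V_total = 84.1°.

V_total = 185.7∠84.1° V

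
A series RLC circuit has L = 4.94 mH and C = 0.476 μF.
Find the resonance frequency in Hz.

Step 1 — Resonance condition Im(Z)=0 gives ω₀ = 1/√(LC).
Step 2 — ω₀ = 1/√(0.00494·4.76e-07) = 2.062e+04 rad/s.
Step 3 — f₀ = ω₀/(2π) = 3282 Hz.

f₀ = 3282 Hz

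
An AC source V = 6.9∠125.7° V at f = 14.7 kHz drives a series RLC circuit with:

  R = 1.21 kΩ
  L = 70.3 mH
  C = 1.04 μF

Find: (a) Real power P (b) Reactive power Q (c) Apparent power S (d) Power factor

Step 1 — Angular frequency: ω = 2π·f = 2π·1.47e+04 = 9.236e+04 rad/s.
Step 2 — Component impedances:
  R: Z = R = 1210 Ω
  L: Z = jωL = j·9.236e+04·0.0703 = 0 + j6493 Ω
  C: Z = 1/(jωC) = -j/(ω·C) = 0 - j10.41 Ω
Step 3 — Series combination: Z_total = R + L + C = 1210 + j6483 Ω = 6595∠79.4° Ω.
Step 4 — Source phasor: V = 6.9∠125.7° V = -4.026 + j5.603 V.
Step 5 — Current: I = V / Z = 0.0007232 + j0.0007561 A = 0.001046∠46.3° A.
Step 6 — Complex power: S = V·I* = 0.001325 + j0.007097 VA.
Step 7 — Real power: P = Re(S) = 0.001325 W.
Step 8 — Reactive power: Q = Im(S) = 0.007097 VAR.
Step 9 — Apparent power: |S| = 0.007219 VA.
Step 10 — Power factor: PF = P/|S| = 0.1835 (lagging).

(a) P = 0.001325 W  (b) Q = 0.007097 VAR  (c) S = 0.007219 VA  (d) PF = 0.1835 (lagging)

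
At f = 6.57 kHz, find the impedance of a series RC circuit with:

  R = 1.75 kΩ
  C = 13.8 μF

Step 1 — Angular frequency: ω = 2π·f = 2π·6570 = 4.128e+04 rad/s.
Step 2 — Component impedances:
  R: Z = R = 1750 Ω
  C: Z = 1/(jωC) = -j/(ω·C) = 0 - j1.755 Ω
Step 3 — Series combination: Z_total = R + C = 1750 - j1.755 Ω = 1750∠-0.1° Ω.

Z = 1750 - j1.755 Ω = 1750∠-0.1° Ω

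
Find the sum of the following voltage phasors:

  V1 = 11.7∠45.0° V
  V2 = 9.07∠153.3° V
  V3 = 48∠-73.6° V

Step 1 — Convert each phasor to rectangular form:
  V1 = 11.7·(cos(45.0°) + j·sin(45.0°)) = 8.273 + j8.273 V
  V2 = 9.07·(cos(153.3°) + j·sin(153.3°)) = -8.103 + j4.075 V
  V3 = 48·(cos(-73.6°) + j·sin(-73.6°)) = 13.55 - j46.05 V
Step 2 — Sum components: V_total = 13.72 - j33.7 V.
Step 3 — Convert to polar: |V_total| = 36.39 V, ∠V_total = -67.8°.

V_total = 36.39∠-67.8° V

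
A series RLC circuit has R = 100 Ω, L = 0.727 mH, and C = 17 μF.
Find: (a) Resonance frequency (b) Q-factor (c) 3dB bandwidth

Step 1 — Resonance: ω₀ = 1/√(LC) = 1/√(0.000727·1.7e-05) = 8995 rad/s.
Step 2 — f₀ = ω₀/(2π) = 1432 Hz.
Step 3 — Series Q: Q = ω₀L/R = 8995·0.000727/100 = 0.06539.
Step 4 — Bandwidth: Δω = ω₀/Q = 1.376e+05 rad/s; BW = Δω/(2π) = 2.189e+04 Hz.

(a) f₀ = 1432 Hz  (b) Q = 0.06539  (c) BW = 2.189e+04 Hz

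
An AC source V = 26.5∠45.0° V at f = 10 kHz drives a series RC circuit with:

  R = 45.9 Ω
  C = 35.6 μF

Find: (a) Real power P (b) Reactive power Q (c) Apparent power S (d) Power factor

Step 1 — Angular frequency: ω = 2π·f = 2π·1e+04 = 6.283e+04 rad/s.
Step 2 — Component impedances:
  R: Z = R = 45.9 Ω
  C: Z = 1/(jωC) = -j/(ω·C) = 0 - j0.4471 Ω
Step 3 — Series combination: Z_total = R + C = 45.9 - j0.4471 Ω = 45.9∠-0.6° Ω.
Step 4 — Source phasor: V = 26.5∠45.0° V = 18.74 + j18.74 V.
Step 5 — Current: I = V / Z = 0.4042 + j0.4122 A = 0.5773∠45.6° A.
Step 6 — Complex power: S = V·I* = 15.3 - j0.149 VA.
Step 7 — Real power: P = Re(S) = 15.3 W.
Step 8 — Reactive power: Q = Im(S) = -0.149 VAR.
Step 9 — Apparent power: |S| = 15.3 VA.
Step 10 — Power factor: PF = P/|S| = 1 (leading).

(a) P = 15.3 W  (b) Q = -0.149 VAR  (c) S = 15.3 VA  (d) PF = 1 (leading)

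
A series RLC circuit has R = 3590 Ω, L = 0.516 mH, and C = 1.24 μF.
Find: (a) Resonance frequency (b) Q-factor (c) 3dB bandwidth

Step 1 — Resonance: ω₀ = 1/√(LC) = 1/√(0.000516·1.24e-06) = 3.953e+04 rad/s.
Step 2 — f₀ = ω₀/(2π) = 6292 Hz.
Step 3 — Series Q: Q = ω₀L/R = 3.953e+04·0.000516/3590 = 0.005682.
Step 4 — Bandwidth: Δω = ω₀/Q = 6.957e+06 rad/s; BW = Δω/(2π) = 1.107e+06 Hz.

(a) f₀ = 6292 Hz  (b) Q = 0.005682  (c) BW = 1.107e+06 Hz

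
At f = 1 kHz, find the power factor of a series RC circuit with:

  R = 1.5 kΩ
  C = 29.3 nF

Step 1 — Angular frequency: ω = 2π·f = 2π·1000 = 6283 rad/s.
Step 2 — Component impedances:
  R: Z = R = 1500 Ω
  C: Z = 1/(jωC) = -j/(ω·C) = 0 - j5432 Ω
Step 3 — Series combination: Z_total = R + C = 1500 - j5432 Ω = 5635∠-74.6° Ω.
Step 4 — Power factor: PF = cos(φ) = Re(Z)/|Z| = 1500/5635 = 0.2662.
Step 5 — Type: Im(Z) = -5432 ⇒ leading (phase φ = -74.6°).

PF = 0.2662 (leading, φ = -74.6°)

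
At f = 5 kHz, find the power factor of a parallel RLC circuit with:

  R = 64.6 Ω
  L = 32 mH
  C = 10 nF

Step 1 — Angular frequency: ω = 2π·f = 2π·5000 = 3.142e+04 rad/s.
Step 2 — Component impedances:
  R: Z = R = 64.6 Ω
  L: Z = jωL = j·3.142e+04·0.032 = 0 + j1005 Ω
  C: Z = 1/(jωC) = -j/(ω·C) = 0 - j3183 Ω
Step 3 — Parallel combination: 1/Z_total = 1/R + 1/L + 1/C; Z_total = 64.48 + j2.835 Ω = 64.54∠2.5° Ω.
Step 4 — Power factor: PF = cos(φ) = Re(Z)/|Z| = 64.475/64.538 = 0.999.
Step 5 — Type: Im(Z) = 2.835 ⇒ lagging (phase φ = 2.5°).

PF = 0.999 (lagging, φ = 2.5°)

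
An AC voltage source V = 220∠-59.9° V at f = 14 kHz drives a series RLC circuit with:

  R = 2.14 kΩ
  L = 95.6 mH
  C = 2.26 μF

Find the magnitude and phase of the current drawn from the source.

Step 1 — Angular frequency: ω = 2π·f = 2π·1.4e+04 = 8.796e+04 rad/s.
Step 2 — Component impedances:
  R: Z = R = 2140 Ω
  L: Z = jωL = j·8.796e+04·0.0956 = 0 + j8409 Ω
  C: Z = 1/(jωC) = -j/(ω·C) = 0 - j5.03 Ω
Step 3 — Series combination: Z_total = R + L + C = 2140 + j8404 Ω = 8673∠75.7° Ω.
Step 4 — Source phasor: V = 220∠-59.9° V = 110.3 - j190.3 V.
Step 5 — Ohm's law: I = V / Z_total = (110.3 - j190.3) / (2140 + j8404) = -0.01813 - j0.01774 A.
Step 6 — Convert to polar: |I| = 0.02537 A, ∠I = -135.6°.

I = 0.02537∠-135.6° A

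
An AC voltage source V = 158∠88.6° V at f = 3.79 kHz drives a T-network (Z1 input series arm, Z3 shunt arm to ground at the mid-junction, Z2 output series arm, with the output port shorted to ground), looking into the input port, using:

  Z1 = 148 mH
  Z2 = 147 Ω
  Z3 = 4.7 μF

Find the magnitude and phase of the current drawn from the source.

Step 1 — Angular frequency: ω = 2π·f = 2π·3790 = 2.381e+04 rad/s.
Step 2 — Component impedances:
  Z1: Z = jωL = j·2.381e+04·0.148 = 0 + j3524 Ω
  Z2: Z = R = 147 Ω
  Z3: Z = 1/(jωC) = -j/(ω·C) = 0 - j8.935 Ω
Step 3 — With the output port shorted to ground, the output series arm Z2 runs from the junction to ground; the shunt arm Z3 also runs from the junction to ground. They appear in parallel: Z3 || Z2 = 0.5411 - j8.902 Ω.
Step 4 — Series with input arm Z1: Z_in = Z1 + (Z3 || Z2) = 0.5411 + j3515 Ω = 3515∠90.0° Ω.
Step 5 — Source phasor: V = 158∠88.6° V = 3.86 + j158 V.
Step 6 — Ohm's law: I = V / Z_total = (3.86 + j158) / (0.5411 + j3515) = 0.04493 - j0.001091 A.
Step 7 — Convert to polar: |I| = 0.04494 A, ∠I = -1.4°.

I = 0.04494∠-1.4° A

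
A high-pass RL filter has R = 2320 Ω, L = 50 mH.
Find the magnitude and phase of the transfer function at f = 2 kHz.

Step 1 — Angular frequency: ω = 2π·2000 = 1.257e+04 rad/s.
Step 2 — Transfer function: H(jω) = jωL/(R + jωL).
Step 3 — Numerator jωL = j·628.3; denominator R + jωL = 2320 + j628.3.
Step 4 — H = 0.06834 + j0.2523.
Step 5 — Magnitude: |H| = 0.2614 (-11.7 dB); phase: φ = 74.8°.

|H| = 0.2614 (-11.7 dB), φ = 74.8°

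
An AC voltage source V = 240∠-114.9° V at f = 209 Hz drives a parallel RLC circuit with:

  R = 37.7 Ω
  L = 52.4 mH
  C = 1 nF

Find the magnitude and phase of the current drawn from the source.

Step 1 — Angular frequency: ω = 2π·f = 2π·209 = 1313 rad/s.
Step 2 — Component impedances:
  R: Z = R = 37.7 Ω
  L: Z = jωL = j·1313·0.0524 = 0 + j68.81 Ω
  C: Z = 1/(jωC) = -j/(ω·C) = 0 - j7.615e+05 Ω
Step 3 — Parallel combination: 1/Z_total = 1/R + 1/L + 1/C; Z_total = 29 + j15.89 Ω = 33.06∠28.7° Ω.
Step 4 — Source phasor: V = 240∠-114.9° V = -101 - j217.7 V.
Step 5 — Ohm's law: I = V / Z_total = (-101 - j217.7) / (29 + j15.89) = -5.844 - j4.306 A.
Step 6 — Convert to polar: |I| = 7.259 A, ∠I = -143.6°.

I = 7.259∠-143.6° A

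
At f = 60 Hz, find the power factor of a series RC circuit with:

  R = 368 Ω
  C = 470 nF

Step 1 — Angular frequency: ω = 2π·f = 2π·60 = 377 rad/s.
Step 2 — Component impedances:
  R: Z = R = 368 Ω
  C: Z = 1/(jωC) = -j/(ω·C) = 0 - j5644 Ω
Step 3 — Series combination: Z_total = R + C = 368 - j5644 Ω = 5656∠-86.3° Ω.
Step 4 — Power factor: PF = cos(φ) = Re(Z)/|Z| = 368/5655.8 = 0.06507.
Step 5 — Type: Im(Z) = -5644 ⇒ leading (phase φ = -86.3°).

PF = 0.06507 (leading, φ = -86.3°)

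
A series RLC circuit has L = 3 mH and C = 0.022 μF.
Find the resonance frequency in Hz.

Step 1 — Resonance condition Im(Z)=0 gives ω₀ = 1/√(LC).
Step 2 — ω₀ = 1/√(0.003·2.2e-08) = 1.231e+05 rad/s.
Step 3 — f₀ = ω₀/(2π) = 1.959e+04 Hz.

f₀ = 1.959e+04 Hz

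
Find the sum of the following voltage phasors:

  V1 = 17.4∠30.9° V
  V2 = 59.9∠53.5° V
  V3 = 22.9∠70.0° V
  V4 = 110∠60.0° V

Step 1 — Convert each phasor to rectangular form:
  V1 = 17.4·(cos(30.9°) + j·sin(30.9°)) = 14.93 + j8.936 V
  V2 = 59.9·(cos(53.5°) + j·sin(53.5°)) = 35.63 + j48.15 V
  V3 = 22.9·(cos(70.0°) + j·sin(70.0°)) = 7.832 + j21.52 V
  V4 = 110·(cos(60.0°) + j·sin(60.0°)) = 55 + j95.26 V
Step 2 — Sum components: V_total = 113.4 + j173.9 V.
Step 3 — Convert to polar: |V_total| = 207.6 V, ∠V_total = 56.9°.

V_total = 207.6∠56.9° V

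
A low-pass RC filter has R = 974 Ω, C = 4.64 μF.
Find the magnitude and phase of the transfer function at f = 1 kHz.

Step 1 — Angular frequency: ω = 2π·1000 = 6283 rad/s.
Step 2 — Transfer function: H(jω) = 1/(1 + jωRC).
Step 3 — Denominator: 1 + jωRC = 1 + j·6283·974·4.64e-06 = 1 + j28.4.
Step 4 — H = 0.001239 - j0.03517.
Step 5 — Magnitude: |H| = 0.03519 (-29.1 dB); phase: φ = -88.0°.

|H| = 0.03519 (-29.1 dB), φ = -88.0°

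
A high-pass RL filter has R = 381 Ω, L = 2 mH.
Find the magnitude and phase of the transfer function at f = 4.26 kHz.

Step 1 — Angular frequency: ω = 2π·4260 = 2.677e+04 rad/s.
Step 2 — Transfer function: H(jω) = jωL/(R + jωL).
Step 3 — Numerator jωL = j·53.53; denominator R + jωL = 381 + j53.53.
Step 4 — H = 0.01936 + j0.1378.
Step 5 — Magnitude: |H| = 0.1391 (-17.1 dB); phase: φ = 82.0°.

|H| = 0.1391 (-17.1 dB), φ = 82.0°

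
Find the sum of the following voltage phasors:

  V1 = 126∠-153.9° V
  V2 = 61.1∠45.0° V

Step 1 — Convert each phasor to rectangular form:
  V1 = 126·(cos(-153.9°) + j·sin(-153.9°)) = -113.2 - j55.43 V
  V2 = 61.1·(cos(45.0°) + j·sin(45.0°)) = 43.2 + j43.2 V
Step 2 — Sum components: V_total = -69.95 - j12.23 V.
Step 3 — Convert to polar: |V_total| = 71.01 V, ∠V_total = -170.1°.

V_total = 71.01∠-170.1° V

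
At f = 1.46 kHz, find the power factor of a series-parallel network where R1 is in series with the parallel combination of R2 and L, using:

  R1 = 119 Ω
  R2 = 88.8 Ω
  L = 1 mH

Step 1 — Angular frequency: ω = 2π·f = 2π·1460 = 9173 rad/s.
Step 2 — Component impedances:
  R1: Z = R = 119 Ω
  R2: Z = R = 88.8 Ω
  L: Z = jωL = j·9173·0.001 = 0 + j9.173 Ω
Step 3 — Parallel branch: R2 || L = 1/(1/R2 + 1/L) = 0.9377 + j9.077 Ω.
Step 4 — Series with R1: Z_total = R1 + (R2 || L) = 119.9 + j9.077 Ω = 120.3∠4.3° Ω.
Step 5 — Power factor: PF = cos(φ) = Re(Z)/|Z| = 119.938/120.281 = 0.9971.
Step 6 — Type: Im(Z) = 9.077 ⇒ lagging (phase φ = 4.3°).

PF = 0.9971 (lagging, φ = 4.3°)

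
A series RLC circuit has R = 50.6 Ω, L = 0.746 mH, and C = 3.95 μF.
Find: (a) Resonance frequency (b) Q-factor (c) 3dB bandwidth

Step 1 — Resonance: ω₀ = 1/√(LC) = 1/√(0.000746·3.95e-06) = 1.842e+04 rad/s.
Step 2 — f₀ = ω₀/(2π) = 2932 Hz.
Step 3 — Series Q: Q = ω₀L/R = 1.842e+04·0.000746/50.6 = 0.2716.
Step 4 — Bandwidth: Δω = ω₀/Q = 6.783e+04 rad/s; BW = Δω/(2π) = 1.08e+04 Hz.

(a) f₀ = 2932 Hz  (b) Q = 0.2716  (c) BW = 1.08e+04 Hz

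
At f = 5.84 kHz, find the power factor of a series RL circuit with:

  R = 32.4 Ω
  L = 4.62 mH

Step 1 — Angular frequency: ω = 2π·f = 2π·5840 = 3.669e+04 rad/s.
Step 2 — Component impedances:
  R: Z = R = 32.4 Ω
  L: Z = jωL = j·3.669e+04·0.00462 = 0 + j169.5 Ω
Step 3 — Series combination: Z_total = R + L = 32.4 + j169.5 Ω = 172.6∠79.2° Ω.
Step 4 — Power factor: PF = cos(φ) = Re(Z)/|Z| = 32.4/172.6 = 0.1877.
Step 5 — Type: Im(Z) = 169.5 ⇒ lagging (phase φ = 79.2°).

PF = 0.1877 (lagging, φ = 79.2°)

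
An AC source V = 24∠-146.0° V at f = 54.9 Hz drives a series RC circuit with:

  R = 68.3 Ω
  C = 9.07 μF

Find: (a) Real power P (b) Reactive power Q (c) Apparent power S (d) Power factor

Step 1 — Angular frequency: ω = 2π·f = 2π·54.9 = 344.9 rad/s.
Step 2 — Component impedances:
  R: Z = R = 68.3 Ω
  C: Z = 1/(jωC) = -j/(ω·C) = 0 - j319.6 Ω
Step 3 — Series combination: Z_total = R + C = 68.3 - j319.6 Ω = 326.8∠-77.9° Ω.
Step 4 — Source phasor: V = 24∠-146.0° V = -19.9 - j13.42 V.
Step 5 — Current: I = V / Z = 0.02743 - j0.06811 A = 0.07343∠-68.1° A.
Step 6 — Complex power: S = V·I* = 0.3683 - j1.723 VA.
Step 7 — Real power: P = Re(S) = 0.3683 W.
Step 8 — Reactive power: Q = Im(S) = -1.723 VAR.
Step 9 — Apparent power: |S| = 1.762 VA.
Step 10 — Power factor: PF = P/|S| = 0.209 (leading).

(a) P = 0.3683 W  (b) Q = -1.723 VAR  (c) S = 1.762 VA  (d) PF = 0.209 (leading)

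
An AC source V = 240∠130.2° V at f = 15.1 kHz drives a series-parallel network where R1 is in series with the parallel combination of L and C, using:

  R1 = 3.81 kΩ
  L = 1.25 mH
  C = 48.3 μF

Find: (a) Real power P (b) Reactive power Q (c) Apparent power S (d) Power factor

Step 1 — Angular frequency: ω = 2π·f = 2π·1.51e+04 = 9.488e+04 rad/s.
Step 2 — Component impedances:
  R1: Z = R = 3810 Ω
  L: Z = jωL = j·9.488e+04·0.00125 = 0 + j118.6 Ω
  C: Z = 1/(jωC) = -j/(ω·C) = 0 - j0.2182 Ω
Step 3 — Parallel branch: L || C = 1/(1/L + 1/C) = 0 - j0.2186 Ω.
Step 4 — Series with R1: Z_total = R1 + (L || C) = 3810 - j0.2186 Ω = 3810∠-0.0° Ω.
Step 5 — Source phasor: V = 240∠130.2° V = -154.9 + j183.3 V.
Step 6 — Current: I = V / Z = -0.04066 + j0.04811 A = 0.06299∠130.2° A.
Step 7 — Complex power: S = V·I* = 15.12 - j0.0008675 VA.
Step 8 — Real power: P = Re(S) = 15.12 W.
Step 9 — Reactive power: Q = Im(S) = -0.0008675 VAR.
Step 10 — Apparent power: |S| = 15.12 VA.
Step 11 — Power factor: PF = P/|S| = 1 (leading).

(a) P = 15.12 W  (b) Q = -0.0008675 VAR  (c) S = 15.12 VA  (d) PF = 1 (leading)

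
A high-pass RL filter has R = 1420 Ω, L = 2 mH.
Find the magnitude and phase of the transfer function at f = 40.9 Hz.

Step 1 — Angular frequency: ω = 2π·40.9 = 257 rad/s.
Step 2 — Transfer function: H(jω) = jωL/(R + jωL).
Step 3 — Numerator jωL = j·0.514; denominator R + jωL = 1420 + j0.514.
Step 4 — H = 1.31e-07 + j0.0003619.
Step 5 — Magnitude: |H| = 0.0003619 (-68.8 dB); phase: φ = 90.0°.

|H| = 0.0003619 (-68.8 dB), φ = 90.0°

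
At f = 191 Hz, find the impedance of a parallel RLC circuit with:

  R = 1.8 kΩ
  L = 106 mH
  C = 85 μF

Step 1 — Angular frequency: ω = 2π·f = 2π·191 = 1200 rad/s.
Step 2 — Component impedances:
  R: Z = R = 1800 Ω
  L: Z = jωL = j·1200·0.106 = 0 + j127.2 Ω
  C: Z = 1/(jωC) = -j/(ω·C) = 0 - j9.803 Ω
Step 3 — Parallel combination: 1/Z_total = 1/R + 1/L + 1/C; Z_total = 0.06268 - j10.62 Ω = 10.62∠-89.7° Ω.

Z = 0.06268 - j10.62 Ω = 10.62∠-89.7° Ω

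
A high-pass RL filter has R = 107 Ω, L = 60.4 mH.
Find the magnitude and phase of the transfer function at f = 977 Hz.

Step 1 — Angular frequency: ω = 2π·977 = 6139 rad/s.
Step 2 — Transfer function: H(jω) = jωL/(R + jωL).
Step 3 — Numerator jωL = j·370.8; denominator R + jωL = 107 + j370.8.
Step 4 — H = 0.9231 + j0.2664.
Step 5 — Magnitude: |H| = 0.9608 (-0.3 dB); phase: φ = 16.1°.

|H| = 0.9608 (-0.3 dB), φ = 16.1°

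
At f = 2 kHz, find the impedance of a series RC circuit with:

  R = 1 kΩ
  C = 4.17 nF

Step 1 — Angular frequency: ω = 2π·f = 2π·2000 = 1.257e+04 rad/s.
Step 2 — Component impedances:
  R: Z = R = 1000 Ω
  C: Z = 1/(jωC) = -j/(ω·C) = 0 - j1.908e+04 Ω
Step 3 — Series combination: Z_total = R + C = 1000 - j1.908e+04 Ω = 1.911e+04∠-87.0° Ω.

Z = 1000 - j1.908e+04 Ω = 1.911e+04∠-87.0° Ω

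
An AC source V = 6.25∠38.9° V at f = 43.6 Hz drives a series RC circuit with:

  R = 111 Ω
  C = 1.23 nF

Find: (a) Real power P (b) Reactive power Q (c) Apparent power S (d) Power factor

Step 1 — Angular frequency: ω = 2π·f = 2π·43.6 = 273.9 rad/s.
Step 2 — Component impedances:
  R: Z = R = 111 Ω
  C: Z = 1/(jωC) = -j/(ω·C) = 0 - j2.968e+06 Ω
Step 3 — Series combination: Z_total = R + C = 111 - j2.968e+06 Ω = 2.968e+06∠-90.0° Ω.
Step 4 — Source phasor: V = 6.25∠38.9° V = 4.864 + j3.925 V.
Step 5 — Current: I = V / Z = -1.322e-06 + j1.639e-06 A = 2.106e-06∠128.9° A.
Step 6 — Complex power: S = V·I* = 4.923e-10 - j1.316e-05 VA.
Step 7 — Real power: P = Re(S) = 4.923e-10 W.
Step 8 — Reactive power: Q = Im(S) = -1.316e-05 VAR.
Step 9 — Apparent power: |S| = 1.316e-05 VA.
Step 10 — Power factor: PF = P/|S| = 3.74e-05 (leading).

(a) P = 4.923e-10 W  (b) Q = -1.316e-05 VAR  (c) S = 1.316e-05 VA  (d) PF = 3.74e-05 (leading)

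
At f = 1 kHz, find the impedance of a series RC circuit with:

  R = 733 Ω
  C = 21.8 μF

Step 1 — Angular frequency: ω = 2π·f = 2π·1000 = 6283 rad/s.
Step 2 — Component impedances:
  R: Z = R = 733 Ω
  C: Z = 1/(jωC) = -j/(ω·C) = 0 - j7.301 Ω
Step 3 — Series combination: Z_total = R + C = 733 - j7.301 Ω = 733∠-0.6° Ω.

Z = 733 - j7.301 Ω = 733∠-0.6° Ω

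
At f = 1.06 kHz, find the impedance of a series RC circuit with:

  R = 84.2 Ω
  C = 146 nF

Step 1 — Angular frequency: ω = 2π·f = 2π·1060 = 6660 rad/s.
Step 2 — Component impedances:
  R: Z = R = 84.2 Ω
  C: Z = 1/(jωC) = -j/(ω·C) = 0 - j1028 Ω
Step 3 — Series combination: Z_total = R + C = 84.2 - j1028 Ω = 1032∠-85.3° Ω.

Z = 84.2 - j1028 Ω = 1032∠-85.3° Ω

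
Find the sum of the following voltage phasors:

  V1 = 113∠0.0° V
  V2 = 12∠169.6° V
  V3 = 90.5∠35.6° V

Step 1 — Convert each phasor to rectangular form:
  V1 = 113·(cos(0.0°) + j·sin(0.0°)) = 113 V
  V2 = 12·(cos(169.6°) + j·sin(169.6°)) = -11.8 + j2.166 V
  V3 = 90.5·(cos(35.6°) + j·sin(35.6°)) = 73.59 + j52.68 V
Step 2 — Sum components: V_total = 174.8 + j54.85 V.
Step 3 — Convert to polar: |V_total| = 183.2 V, ∠V_total = 17.4°.

V_total = 183.2∠17.4° V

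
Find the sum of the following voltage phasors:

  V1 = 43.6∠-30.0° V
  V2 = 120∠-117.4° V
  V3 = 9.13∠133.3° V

Step 1 — Convert each phasor to rectangular form:
  V1 = 43.6·(cos(-30.0°) + j·sin(-30.0°)) = 37.76 - j21.8 V
  V2 = 120·(cos(-117.4°) + j·sin(-117.4°)) = -55.22 - j106.5 V
  V3 = 9.13·(cos(133.3°) + j·sin(133.3°)) = -6.262 + j6.645 V
Step 2 — Sum components: V_total = -23.73 - j121.7 V.
Step 3 — Convert to polar: |V_total| = 124 V, ∠V_total = -101.0°.

V_total = 124∠-101.0° V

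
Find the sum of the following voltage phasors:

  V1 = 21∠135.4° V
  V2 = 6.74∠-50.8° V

Step 1 — Convert each phasor to rectangular form:
  V1 = 21·(cos(135.4°) + j·sin(135.4°)) = -14.95 + j14.75 V
  V2 = 6.74·(cos(-50.8°) + j·sin(-50.8°)) = 4.26 - j5.223 V
Step 2 — Sum components: V_total = -10.69 + j9.522 V.
Step 3 — Convert to polar: |V_total| = 14.32 V, ∠V_total = 138.3°.

V_total = 14.32∠138.3° V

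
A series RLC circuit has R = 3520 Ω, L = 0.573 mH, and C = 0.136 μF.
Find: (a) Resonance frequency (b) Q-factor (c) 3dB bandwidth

Step 1 — Resonance condition Im(Z)=0 gives ω₀ = 1/√(LC).
Step 2 — ω₀ = 1/√(0.000573·1.36e-07) = 1.133e+05 rad/s.
Step 3 — f₀ = ω₀/(2π) = 1.803e+04 Hz.
Step 4 — Series Q: Q = ω₀L/R = 1.133e+05·0.000573/3520 = 0.01844.
Step 5 — 3dB bandwidth: Δω = ω₀/Q = 6.143e+06 rad/s; BW = Δω/(2π) = 9.777e+05 Hz.

(a) f₀ = 1.803e+04 Hz  (b) Q = 0.01844  (c) BW = 9.777e+05 Hz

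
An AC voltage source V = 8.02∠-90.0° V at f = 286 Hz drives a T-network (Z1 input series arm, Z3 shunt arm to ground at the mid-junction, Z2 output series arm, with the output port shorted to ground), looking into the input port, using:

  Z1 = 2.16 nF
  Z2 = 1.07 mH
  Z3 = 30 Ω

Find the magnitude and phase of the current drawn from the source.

Step 1 — Angular frequency: ω = 2π·f = 2π·286 = 1797 rad/s.
Step 2 — Component impedances:
  Z1: Z = 1/(jωC) = -j/(ω·C) = 0 - j2.576e+05 Ω
  Z2: Z = jωL = j·1797·0.00107 = 0 + j1.923 Ω
  Z3: Z = R = 30 Ω
Step 3 — With the output port shorted to ground, the output series arm Z2 runs from the junction to ground; the shunt arm Z3 also runs from the junction to ground. They appear in parallel: Z3 || Z2 = 0.1227 + j1.915 Ω.
Step 4 — Series with input arm Z1: Z_in = Z1 + (Z3 || Z2) = 0.1227 - j2.576e+05 Ω = 2.576e+05∠-90.0° Ω.
Step 5 — Source phasor: V = 8.02∠-90.0° V = 0 - j8.02 V.
Step 6 — Ohm's law: I = V / Z_total = (0 - j8.02) / (0.1227 - j2.576e+05) = 3.113e-05 - j1.483e-11 A.
Step 7 — Convert to polar: |I| = 3.113e-05 A, ∠I = -0.0°.

I = 3.113e-05∠-0.0° A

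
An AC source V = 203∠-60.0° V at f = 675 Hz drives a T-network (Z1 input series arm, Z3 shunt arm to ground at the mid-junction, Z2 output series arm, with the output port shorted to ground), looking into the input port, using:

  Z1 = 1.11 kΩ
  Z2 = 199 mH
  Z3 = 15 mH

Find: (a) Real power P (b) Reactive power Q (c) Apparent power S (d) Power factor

Step 1 — Angular frequency: ω = 2π·f = 2π·675 = 4241 rad/s.
Step 2 — Component impedances:
  Z1: Z = R = 1110 Ω
  Z2: Z = jωL = j·4241·0.199 = 0 + j844 Ω
  Z3: Z = jωL = j·4241·0.015 = 0 + j63.62 Ω
Step 3 — With the output port shorted to ground, the output series arm Z2 runs from the junction to ground; the shunt arm Z3 also runs from the junction to ground. They appear in parallel: Z3 || Z2 = 0 + j59.16 Ω.
Step 4 — Series with input arm Z1: Z_in = Z1 + (Z3 || Z2) = 1110 + j59.16 Ω = 1112∠3.1° Ω.
Step 5 — Source phasor: V = 203∠-60.0° V = 101.5 - j175.8 V.
Step 6 — Current: I = V / Z = 0.08277 - j0.1628 A = 0.1826∠-63.1° A.
Step 7 — Complex power: S = V·I* = 37.02 + j1.973 VA.
Step 8 — Real power: P = Re(S) = 37.02 W.
Step 9 — Reactive power: Q = Im(S) = 1.973 VAR.
Step 10 — Apparent power: |S| = 37.07 VA.
Step 11 — Power factor: PF = P/|S| = 0.9986 (lagging).

(a) P = 37.02 W  (b) Q = 1.973 VAR  (c) S = 37.07 VA  (d) PF = 0.9986 (lagging)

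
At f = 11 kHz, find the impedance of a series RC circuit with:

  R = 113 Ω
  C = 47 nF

Step 1 — Angular frequency: ω = 2π·f = 2π·1.1e+04 = 6.912e+04 rad/s.
Step 2 — Component impedances:
  R: Z = R = 113 Ω
  C: Z = 1/(jωC) = -j/(ω·C) = 0 - j307.8 Ω
Step 3 — Series combination: Z_total = R + C = 113 - j307.8 Ω = 327.9∠-69.8° Ω.

Z = 113 - j307.8 Ω = 327.9∠-69.8° Ω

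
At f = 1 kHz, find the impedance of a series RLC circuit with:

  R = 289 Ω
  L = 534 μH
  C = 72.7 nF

Step 1 — Angular frequency: ω = 2π·f = 2π·1000 = 6283 rad/s.
Step 2 — Component impedances:
  R: Z = R = 289 Ω
  L: Z = jωL = j·6283·0.000534 = 0 + j3.355 Ω
  C: Z = 1/(jωC) = -j/(ω·C) = 0 - j2189 Ω
Step 3 — Series combination: Z_total = R + L + C = 289 - j2186 Ω = 2205∠-82.5° Ω.

Z = 289 - j2186 Ω = 2205∠-82.5° Ω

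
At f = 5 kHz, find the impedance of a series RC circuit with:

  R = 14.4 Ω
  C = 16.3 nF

Step 1 — Angular frequency: ω = 2π·f = 2π·5000 = 3.142e+04 rad/s.
Step 2 — Component impedances:
  R: Z = R = 14.4 Ω
  C: Z = 1/(jωC) = -j/(ω·C) = 0 - j1953 Ω
Step 3 — Series combination: Z_total = R + C = 14.4 - j1953 Ω = 1953∠-89.6° Ω.

Z = 14.4 - j1953 Ω = 1953∠-89.6° Ω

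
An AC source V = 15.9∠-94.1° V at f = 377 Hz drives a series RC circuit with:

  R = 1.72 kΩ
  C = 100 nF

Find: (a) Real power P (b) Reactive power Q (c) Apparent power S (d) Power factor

Step 1 — Angular frequency: ω = 2π·f = 2π·377 = 2369 rad/s.
Step 2 — Component impedances:
  R: Z = R = 1720 Ω
  C: Z = 1/(jωC) = -j/(ω·C) = 0 - j4222 Ω
Step 3 — Series combination: Z_total = R + C = 1720 - j4222 Ω = 4559∠-67.8° Ω.
Step 4 — Source phasor: V = 15.9∠-94.1° V = -1.137 - j15.86 V.
Step 5 — Current: I = V / Z = 0.003128 - j0.001544 A = 0.003488∠-26.3° A.
Step 6 — Complex power: S = V·I* = 0.02093 - j0.05136 VA.
Step 7 — Real power: P = Re(S) = 0.02093 W.
Step 8 — Reactive power: Q = Im(S) = -0.05136 VAR.
Step 9 — Apparent power: |S| = 0.05546 VA.
Step 10 — Power factor: PF = P/|S| = 0.3773 (leading).

(a) P = 0.02093 W  (b) Q = -0.05136 VAR  (c) S = 0.05546 VA  (d) PF = 0.3773 (leading)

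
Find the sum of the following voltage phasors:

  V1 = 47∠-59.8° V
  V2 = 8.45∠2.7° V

Step 1 — Convert each phasor to rectangular form:
  V1 = 47·(cos(-59.8°) + j·sin(-59.8°)) = 23.64 - j40.62 V
  V2 = 8.45·(cos(2.7°) + j·sin(2.7°)) = 8.441 + j0.398 V
Step 2 — Sum components: V_total = 32.08 - j40.22 V.
Step 3 — Convert to polar: |V_total| = 51.45 V, ∠V_total = -51.4°.

V_total = 51.45∠-51.4° V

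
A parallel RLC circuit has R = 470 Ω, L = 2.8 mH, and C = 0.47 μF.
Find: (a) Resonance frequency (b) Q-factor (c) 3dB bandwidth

Step 1 — Resonance: ω₀ = 1/√(LC) = 1/√(0.0028·4.7e-07) = 2.757e+04 rad/s.
Step 2 — f₀ = ω₀/(2π) = 4387 Hz.
Step 3 — Parallel Q: Q = R/(ω₀L) = 470/(2.757e+04·0.0028) = 6.089.
Step 4 — Bandwidth: Δω = ω₀/Q = 4527 rad/s; BW = Δω/(2π) = 720.5 Hz.

(a) f₀ = 4387 Hz  (b) Q = 6.089  (c) BW = 720.5 Hz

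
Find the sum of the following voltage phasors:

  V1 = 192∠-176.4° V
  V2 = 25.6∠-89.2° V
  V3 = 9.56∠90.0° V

Step 1 — Convert each phasor to rectangular form:
  V1 = 192·(cos(-176.4°) + j·sin(-176.4°)) = -191.6 - j12.06 V
  V2 = 25.6·(cos(-89.2°) + j·sin(-89.2°)) = 0.3574 - j25.6 V
  V3 = 9.56·(cos(90.0°) + j·sin(90.0°)) = 0 + j9.56 V
Step 2 — Sum components: V_total = -191.3 - j28.09 V.
Step 3 — Convert to polar: |V_total| = 193.3 V, ∠V_total = -171.6°.

V_total = 193.3∠-171.6° V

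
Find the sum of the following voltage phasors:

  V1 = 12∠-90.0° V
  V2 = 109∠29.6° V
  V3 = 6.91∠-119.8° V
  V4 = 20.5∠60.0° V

Step 1 — Convert each phasor to rectangular form:
  V1 = 12·(cos(-90.0°) + j·sin(-90.0°)) = 0 - j12 V
  V2 = 109·(cos(29.6°) + j·sin(29.6°)) = 94.77 + j53.84 V
  V3 = 6.91·(cos(-119.8°) + j·sin(-119.8°)) = -3.434 - j5.996 V
  V4 = 20.5·(cos(60.0°) + j·sin(60.0°)) = 10.25 + j17.75 V
Step 2 — Sum components: V_total = 101.6 + j53.6 V.
Step 3 — Convert to polar: |V_total| = 114.9 V, ∠V_total = 27.8°.

V_total = 114.9∠27.8° V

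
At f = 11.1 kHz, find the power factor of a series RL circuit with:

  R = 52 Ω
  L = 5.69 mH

Step 1 — Angular frequency: ω = 2π·f = 2π·1.11e+04 = 6.974e+04 rad/s.
Step 2 — Component impedances:
  R: Z = R = 52 Ω
  L: Z = jωL = j·6.974e+04·0.00569 = 0 + j396.8 Ω
Step 3 — Series combination: Z_total = R + L = 52 + j396.8 Ω = 400.2∠82.5° Ω.
Step 4 — Power factor: PF = cos(φ) = Re(Z)/|Z| = 52/400.2 = 0.1299.
Step 5 — Type: Im(Z) = 396.8 ⇒ lagging (phase φ = 82.5°).

PF = 0.1299 (lagging, φ = 82.5°)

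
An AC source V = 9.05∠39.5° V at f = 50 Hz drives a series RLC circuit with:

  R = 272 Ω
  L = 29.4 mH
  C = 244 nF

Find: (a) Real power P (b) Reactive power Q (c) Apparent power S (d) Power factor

Step 1 — Angular frequency: ω = 2π·f = 2π·50 = 314.2 rad/s.
Step 2 — Component impedances:
  R: Z = R = 272 Ω
  L: Z = jωL = j·314.2·0.0294 = 0 + j9.236 Ω
  C: Z = 1/(jωC) = -j/(ω·C) = 0 - j1.305e+04 Ω
Step 3 — Series combination: Z_total = R + L + C = 272 - j1.304e+04 Ω = 1.304e+04∠-88.8° Ω.
Step 4 — Source phasor: V = 9.05∠39.5° V = 6.983 + j5.757 V.
Step 5 — Current: I = V / Z = -0.0004302 + j0.0005447 A = 0.0006941∠128.3° A.
Step 6 — Complex power: S = V·I* = 0.000131 - j0.00628 VA.
Step 7 — Real power: P = Re(S) = 0.000131 W.
Step 8 — Reactive power: Q = Im(S) = -0.00628 VAR.
Step 9 — Apparent power: |S| = 0.006281 VA.
Step 10 — Power factor: PF = P/|S| = 0.02086 (leading).

(a) P = 0.000131 W  (b) Q = -0.00628 VAR  (c) S = 0.006281 VA  (d) PF = 0.02086 (leading)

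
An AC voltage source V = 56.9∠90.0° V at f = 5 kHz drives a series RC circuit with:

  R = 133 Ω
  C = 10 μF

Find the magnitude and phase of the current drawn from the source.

Step 1 — Angular frequency: ω = 2π·f = 2π·5000 = 3.142e+04 rad/s.
Step 2 — Component impedances:
  R: Z = R = 133 Ω
  C: Z = 1/(jωC) = -j/(ω·C) = 0 - j3.183 Ω
Step 3 — Series combination: Z_total = R + C = 133 - j3.183 Ω = 133∠-1.4° Ω.
Step 4 — Source phasor: V = 56.9∠90.0° V = 0 + j56.9 V.
Step 5 — Ohm's law: I = V / Z_total = (0 + j56.9) / (133 - j3.183) = -0.01023 + j0.4276 A.
Step 6 — Convert to polar: |I| = 0.4277 A, ∠I = 91.4°.

I = 0.4277∠91.4° A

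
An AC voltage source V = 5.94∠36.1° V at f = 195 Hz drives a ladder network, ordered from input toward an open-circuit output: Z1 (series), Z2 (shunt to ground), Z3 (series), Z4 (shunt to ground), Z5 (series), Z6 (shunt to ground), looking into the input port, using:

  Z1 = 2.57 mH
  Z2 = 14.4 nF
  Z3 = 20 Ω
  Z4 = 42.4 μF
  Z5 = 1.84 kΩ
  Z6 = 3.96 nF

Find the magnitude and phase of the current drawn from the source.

Step 1 — Angular frequency: ω = 2π·f = 2π·195 = 1225 rad/s.
Step 2 — Component impedances:
  Z1: Z = jωL = j·1225·0.00257 = 0 + j3.149 Ω
  Z2: Z = 1/(jωC) = -j/(ω·C) = 0 - j5.668e+04 Ω
  Z3: Z = R = 20 Ω
  Z4: Z = 1/(jωC) = -j/(ω·C) = 0 - j19.25 Ω
  Z5: Z = R = 1840 Ω
  Z6: Z = 1/(jωC) = -j/(ω·C) = 0 - j2.061e+05 Ω
Step 3 — Ladder network (open output): work backward from the far end, alternating series and parallel combinations. Z_in = 19.99 - j16.1 Ω = 25.66∠-38.9° Ω.
Step 4 — Source phasor: V = 5.94∠36.1° V = 4.799 + j3.5 V.
Step 5 — Ohm's law: I = V / Z_total = (4.799 + j3.5) / (19.99 - j16.1) = 0.06009 + j0.2235 A.
Step 6 — Convert to polar: |I| = 0.2315 A, ∠I = 75.0°.

I = 0.2315∠75.0° A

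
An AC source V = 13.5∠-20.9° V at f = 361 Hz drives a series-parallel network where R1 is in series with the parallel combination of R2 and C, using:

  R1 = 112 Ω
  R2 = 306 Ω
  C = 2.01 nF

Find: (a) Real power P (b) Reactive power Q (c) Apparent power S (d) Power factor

Step 1 — Angular frequency: ω = 2π·f = 2π·361 = 2268 rad/s.
Step 2 — Component impedances:
  R1: Z = R = 112 Ω
  R2: Z = R = 306 Ω
  C: Z = 1/(jωC) = -j/(ω·C) = 0 - j2.193e+05 Ω
Step 3 — Parallel branch: R2 || C = 1/(1/R2 + 1/C) = 306 - j0.4269 Ω.
Step 4 — Series with R1: Z_total = R1 + (R2 || C) = 418 - j0.4269 Ω = 418∠-0.1° Ω.
Step 5 — Source phasor: V = 13.5∠-20.9° V = 12.61 - j4.816 V.
Step 6 — Current: I = V / Z = 0.03018 - j0.01149 A = 0.0323∠-20.8° A.
Step 7 — Complex power: S = V·I* = 0.436 - j0.0004453 VA.
Step 8 — Real power: P = Re(S) = 0.436 W.
Step 9 — Reactive power: Q = Im(S) = -0.0004453 VAR.
Step 10 — Apparent power: |S| = 0.436 VA.
Step 11 — Power factor: PF = P/|S| = 1 (leading).

(a) P = 0.436 W  (b) Q = -0.0004453 VAR  (c) S = 0.436 VA  (d) PF = 1 (leading)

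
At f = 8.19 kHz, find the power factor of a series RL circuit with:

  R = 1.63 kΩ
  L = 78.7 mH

Step 1 — Angular frequency: ω = 2π·f = 2π·8190 = 5.146e+04 rad/s.
Step 2 — Component impedances:
  R: Z = R = 1630 Ω
  L: Z = jωL = j·5.146e+04·0.0787 = 0 + j4050 Ω
Step 3 — Series combination: Z_total = R + L = 1630 + j4050 Ω = 4366∠68.1° Ω.
Step 4 — Power factor: PF = cos(φ) = Re(Z)/|Z| = 1630/4365.6 = 0.3734.
Step 5 — Type: Im(Z) = 4050 ⇒ lagging (phase φ = 68.1°).

PF = 0.3734 (lagging, φ = 68.1°)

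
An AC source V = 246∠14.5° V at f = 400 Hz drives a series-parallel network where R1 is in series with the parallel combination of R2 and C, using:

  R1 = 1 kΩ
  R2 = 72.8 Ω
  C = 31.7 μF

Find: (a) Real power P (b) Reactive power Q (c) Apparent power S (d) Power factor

Step 1 — Angular frequency: ω = 2π·f = 2π·400 = 2513 rad/s.
Step 2 — Component impedances:
  R1: Z = R = 1000 Ω
  R2: Z = R = 72.8 Ω
  C: Z = 1/(jωC) = -j/(ω·C) = 0 - j12.55 Ω
Step 3 — Parallel branch: R2 || C = 1/(1/R2 + 1/C) = 2.102 - j12.19 Ω.
Step 4 — Series with R1: Z_total = R1 + (R2 || C) = 1002 - j12.19 Ω = 1002∠-0.7° Ω.
Step 5 — Source phasor: V = 246∠14.5° V = 238.2 + j61.59 V.
Step 6 — Current: I = V / Z = 0.2369 + j0.06435 A = 0.2455∠15.2° A.
Step 7 — Complex power: S = V·I* = 60.38 - j0.7344 VA.
Step 8 — Real power: P = Re(S) = 60.38 W.
Step 9 — Reactive power: Q = Im(S) = -0.7344 VAR.
Step 10 — Apparent power: |S| = 60.38 VA.
Step 11 — Power factor: PF = P/|S| = 0.9999 (leading).

(a) P = 60.38 W  (b) Q = -0.7344 VAR  (c) S = 60.38 VA  (d) PF = 0.9999 (leading)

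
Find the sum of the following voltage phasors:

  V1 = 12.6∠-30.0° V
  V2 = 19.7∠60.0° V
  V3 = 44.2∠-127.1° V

Step 1 — Convert each phasor to rectangular form:
  V1 = 12.6·(cos(-30.0°) + j·sin(-30.0°)) = 10.91 - j6.3 V
  V2 = 19.7·(cos(60.0°) + j·sin(60.0°)) = 9.85 + j17.06 V
  V3 = 44.2·(cos(-127.1°) + j·sin(-127.1°)) = -26.66 - j35.25 V
Step 2 — Sum components: V_total = -5.9 - j24.49 V.
Step 3 — Convert to polar: |V_total| = 25.19 V, ∠V_total = -103.5°.

V_total = 25.19∠-103.5° V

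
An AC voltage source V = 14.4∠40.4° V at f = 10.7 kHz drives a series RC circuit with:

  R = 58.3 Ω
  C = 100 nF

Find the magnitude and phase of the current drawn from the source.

Step 1 — Angular frequency: ω = 2π·f = 2π·1.07e+04 = 6.723e+04 rad/s.
Step 2 — Component impedances:
  R: Z = R = 58.3 Ω
  C: Z = 1/(jωC) = -j/(ω·C) = 0 - j148.7 Ω
Step 3 — Series combination: Z_total = R + C = 58.3 - j148.7 Ω = 159.8∠-68.6° Ω.
Step 4 — Source phasor: V = 14.4∠40.4° V = 10.97 + j9.333 V.
Step 5 — Ohm's law: I = V / Z_total = (10.97 + j9.333) / (58.3 - j148.7) = -0.02934 + j0.08523 A.
Step 6 — Convert to polar: |I| = 0.09014 A, ∠I = 109.0°.

I = 0.09014∠109.0° A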